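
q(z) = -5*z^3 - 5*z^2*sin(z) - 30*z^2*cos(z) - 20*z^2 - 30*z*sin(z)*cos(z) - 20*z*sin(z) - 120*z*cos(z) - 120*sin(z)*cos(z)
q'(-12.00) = 108.47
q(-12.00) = 3180.82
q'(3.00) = 30.35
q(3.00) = 323.22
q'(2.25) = 387.78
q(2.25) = 143.74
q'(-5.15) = 31.55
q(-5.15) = 63.63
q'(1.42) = 221.61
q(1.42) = -151.53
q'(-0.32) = -142.03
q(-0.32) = 62.76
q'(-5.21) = 40.18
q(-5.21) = 61.48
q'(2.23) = 391.42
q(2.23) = 135.95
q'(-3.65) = -149.29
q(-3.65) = -49.22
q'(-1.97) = 156.09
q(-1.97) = -126.26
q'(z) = 30*z^2*sin(z) - 5*z^2*cos(z) - 15*z^2 + 30*z*sin(z)^2 + 110*z*sin(z) - 30*z*cos(z)^2 - 80*z*cos(z) - 40*z + 120*sin(z)^2 - 30*sin(z)*cos(z) - 20*sin(z) - 120*cos(z)^2 - 120*cos(z)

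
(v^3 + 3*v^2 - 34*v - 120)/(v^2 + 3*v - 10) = (v^2 - 2*v - 24)/(v - 2)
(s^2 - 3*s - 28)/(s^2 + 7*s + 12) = (s - 7)/(s + 3)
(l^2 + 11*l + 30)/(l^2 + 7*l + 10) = (l + 6)/(l + 2)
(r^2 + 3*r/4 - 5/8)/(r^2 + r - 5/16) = 2*(2*r - 1)/(4*r - 1)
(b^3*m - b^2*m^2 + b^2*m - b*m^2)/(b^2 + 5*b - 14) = b*m*(b^2 - b*m + b - m)/(b^2 + 5*b - 14)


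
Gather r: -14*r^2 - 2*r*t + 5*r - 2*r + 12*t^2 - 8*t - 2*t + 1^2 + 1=-14*r^2 + r*(3 - 2*t) + 12*t^2 - 10*t + 2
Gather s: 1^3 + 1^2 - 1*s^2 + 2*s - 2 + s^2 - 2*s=0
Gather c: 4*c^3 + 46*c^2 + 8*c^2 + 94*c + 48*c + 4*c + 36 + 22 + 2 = 4*c^3 + 54*c^2 + 146*c + 60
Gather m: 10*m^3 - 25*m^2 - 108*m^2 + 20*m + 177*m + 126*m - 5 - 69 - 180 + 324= 10*m^3 - 133*m^2 + 323*m + 70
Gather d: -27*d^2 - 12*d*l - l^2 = -27*d^2 - 12*d*l - l^2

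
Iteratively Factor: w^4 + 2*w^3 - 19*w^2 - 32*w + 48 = (w - 1)*(w^3 + 3*w^2 - 16*w - 48) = (w - 4)*(w - 1)*(w^2 + 7*w + 12) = (w - 4)*(w - 1)*(w + 3)*(w + 4)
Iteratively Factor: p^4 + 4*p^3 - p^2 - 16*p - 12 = (p + 1)*(p^3 + 3*p^2 - 4*p - 12) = (p + 1)*(p + 3)*(p^2 - 4) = (p - 2)*(p + 1)*(p + 3)*(p + 2)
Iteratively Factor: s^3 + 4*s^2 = (s + 4)*(s^2) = s*(s + 4)*(s)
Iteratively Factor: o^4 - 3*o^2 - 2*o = (o)*(o^3 - 3*o - 2) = o*(o + 1)*(o^2 - o - 2) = o*(o - 2)*(o + 1)*(o + 1)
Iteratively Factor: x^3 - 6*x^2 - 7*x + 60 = (x - 4)*(x^2 - 2*x - 15) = (x - 5)*(x - 4)*(x + 3)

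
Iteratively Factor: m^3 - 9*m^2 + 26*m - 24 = (m - 3)*(m^2 - 6*m + 8) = (m - 4)*(m - 3)*(m - 2)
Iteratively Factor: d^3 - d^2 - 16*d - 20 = (d + 2)*(d^2 - 3*d - 10) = (d - 5)*(d + 2)*(d + 2)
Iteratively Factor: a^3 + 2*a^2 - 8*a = (a - 2)*(a^2 + 4*a) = (a - 2)*(a + 4)*(a)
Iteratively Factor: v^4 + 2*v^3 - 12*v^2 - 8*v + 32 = (v + 4)*(v^3 - 2*v^2 - 4*v + 8) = (v + 2)*(v + 4)*(v^2 - 4*v + 4) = (v - 2)*(v + 2)*(v + 4)*(v - 2)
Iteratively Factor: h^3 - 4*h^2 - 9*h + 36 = (h - 4)*(h^2 - 9) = (h - 4)*(h + 3)*(h - 3)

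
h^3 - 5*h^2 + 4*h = h*(h - 4)*(h - 1)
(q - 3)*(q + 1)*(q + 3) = q^3 + q^2 - 9*q - 9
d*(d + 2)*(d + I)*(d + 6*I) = d^4 + 2*d^3 + 7*I*d^3 - 6*d^2 + 14*I*d^2 - 12*d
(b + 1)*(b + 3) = b^2 + 4*b + 3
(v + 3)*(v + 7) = v^2 + 10*v + 21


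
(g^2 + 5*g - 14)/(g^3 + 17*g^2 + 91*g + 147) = (g - 2)/(g^2 + 10*g + 21)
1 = 1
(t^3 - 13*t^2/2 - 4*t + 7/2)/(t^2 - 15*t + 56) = (2*t^2 + t - 1)/(2*(t - 8))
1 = 1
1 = 1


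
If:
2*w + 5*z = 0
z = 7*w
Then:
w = 0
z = 0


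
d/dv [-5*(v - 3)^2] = 30 - 10*v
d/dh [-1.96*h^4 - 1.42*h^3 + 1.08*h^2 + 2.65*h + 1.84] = -7.84*h^3 - 4.26*h^2 + 2.16*h + 2.65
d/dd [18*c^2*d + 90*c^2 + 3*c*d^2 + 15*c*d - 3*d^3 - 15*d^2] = 18*c^2 + 6*c*d + 15*c - 9*d^2 - 30*d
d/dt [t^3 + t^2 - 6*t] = 3*t^2 + 2*t - 6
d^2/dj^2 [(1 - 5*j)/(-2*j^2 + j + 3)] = 2*((7 - 30*j)*(-2*j^2 + j + 3) - (4*j - 1)^2*(5*j - 1))/(-2*j^2 + j + 3)^3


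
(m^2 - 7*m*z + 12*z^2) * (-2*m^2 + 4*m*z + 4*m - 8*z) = -2*m^4 + 18*m^3*z + 4*m^3 - 52*m^2*z^2 - 36*m^2*z + 48*m*z^3 + 104*m*z^2 - 96*z^3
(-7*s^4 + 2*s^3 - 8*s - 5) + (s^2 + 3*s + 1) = -7*s^4 + 2*s^3 + s^2 - 5*s - 4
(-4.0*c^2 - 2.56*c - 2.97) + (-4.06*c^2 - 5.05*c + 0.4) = -8.06*c^2 - 7.61*c - 2.57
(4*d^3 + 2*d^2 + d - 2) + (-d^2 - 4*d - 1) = 4*d^3 + d^2 - 3*d - 3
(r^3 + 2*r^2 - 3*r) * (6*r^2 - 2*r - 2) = 6*r^5 + 10*r^4 - 24*r^3 + 2*r^2 + 6*r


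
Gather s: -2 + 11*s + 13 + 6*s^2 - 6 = 6*s^2 + 11*s + 5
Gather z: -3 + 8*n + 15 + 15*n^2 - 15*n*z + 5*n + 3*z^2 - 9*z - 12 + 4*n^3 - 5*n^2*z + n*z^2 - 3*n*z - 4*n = 4*n^3 + 15*n^2 + 9*n + z^2*(n + 3) + z*(-5*n^2 - 18*n - 9)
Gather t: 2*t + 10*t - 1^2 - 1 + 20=12*t + 18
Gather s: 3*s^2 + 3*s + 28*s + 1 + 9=3*s^2 + 31*s + 10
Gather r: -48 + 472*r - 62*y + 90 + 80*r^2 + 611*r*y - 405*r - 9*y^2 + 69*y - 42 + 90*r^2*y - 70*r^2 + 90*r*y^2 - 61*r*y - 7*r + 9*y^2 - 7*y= r^2*(90*y + 10) + r*(90*y^2 + 550*y + 60)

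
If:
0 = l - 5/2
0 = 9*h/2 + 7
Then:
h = -14/9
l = 5/2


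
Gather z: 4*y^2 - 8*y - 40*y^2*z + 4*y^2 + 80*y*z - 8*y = 8*y^2 - 16*y + z*(-40*y^2 + 80*y)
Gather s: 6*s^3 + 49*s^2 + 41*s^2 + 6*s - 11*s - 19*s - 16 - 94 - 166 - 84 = 6*s^3 + 90*s^2 - 24*s - 360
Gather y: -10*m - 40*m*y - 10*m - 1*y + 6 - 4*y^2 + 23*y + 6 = -20*m - 4*y^2 + y*(22 - 40*m) + 12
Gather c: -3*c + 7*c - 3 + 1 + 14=4*c + 12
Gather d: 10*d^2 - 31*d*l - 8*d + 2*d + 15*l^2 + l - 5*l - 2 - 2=10*d^2 + d*(-31*l - 6) + 15*l^2 - 4*l - 4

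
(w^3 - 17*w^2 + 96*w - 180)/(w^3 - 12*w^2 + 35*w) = (w^2 - 12*w + 36)/(w*(w - 7))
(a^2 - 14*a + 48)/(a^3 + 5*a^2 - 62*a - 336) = (a - 6)/(a^2 + 13*a + 42)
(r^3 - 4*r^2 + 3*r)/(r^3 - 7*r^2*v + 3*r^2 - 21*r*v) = (r^2 - 4*r + 3)/(r^2 - 7*r*v + 3*r - 21*v)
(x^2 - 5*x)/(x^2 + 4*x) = (x - 5)/(x + 4)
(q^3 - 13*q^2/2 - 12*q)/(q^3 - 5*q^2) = (q^2 - 13*q/2 - 12)/(q*(q - 5))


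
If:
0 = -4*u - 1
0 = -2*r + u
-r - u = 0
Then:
No Solution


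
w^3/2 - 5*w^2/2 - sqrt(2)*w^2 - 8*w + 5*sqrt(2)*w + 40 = (w/2 + sqrt(2))*(w - 5)*(w - 4*sqrt(2))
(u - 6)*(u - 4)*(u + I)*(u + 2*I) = u^4 - 10*u^3 + 3*I*u^3 + 22*u^2 - 30*I*u^2 + 20*u + 72*I*u - 48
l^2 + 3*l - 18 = (l - 3)*(l + 6)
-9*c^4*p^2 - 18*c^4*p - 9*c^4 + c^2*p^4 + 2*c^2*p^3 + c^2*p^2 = (-3*c + p)*(3*c + p)*(c*p + c)^2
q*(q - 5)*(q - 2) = q^3 - 7*q^2 + 10*q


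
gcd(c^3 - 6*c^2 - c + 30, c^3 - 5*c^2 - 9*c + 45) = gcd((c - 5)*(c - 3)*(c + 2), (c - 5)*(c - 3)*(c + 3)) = c^2 - 8*c + 15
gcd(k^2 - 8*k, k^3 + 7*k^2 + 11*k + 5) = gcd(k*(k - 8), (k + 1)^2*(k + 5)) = 1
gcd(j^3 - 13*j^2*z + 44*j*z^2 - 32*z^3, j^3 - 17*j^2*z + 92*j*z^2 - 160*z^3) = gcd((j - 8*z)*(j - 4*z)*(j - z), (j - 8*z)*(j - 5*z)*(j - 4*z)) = j^2 - 12*j*z + 32*z^2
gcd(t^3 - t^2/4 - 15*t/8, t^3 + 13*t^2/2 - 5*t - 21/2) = t - 3/2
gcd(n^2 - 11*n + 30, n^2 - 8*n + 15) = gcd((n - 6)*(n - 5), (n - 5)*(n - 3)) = n - 5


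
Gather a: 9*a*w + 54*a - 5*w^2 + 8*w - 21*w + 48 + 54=a*(9*w + 54) - 5*w^2 - 13*w + 102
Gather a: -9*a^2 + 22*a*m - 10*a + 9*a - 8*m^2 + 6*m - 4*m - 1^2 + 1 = -9*a^2 + a*(22*m - 1) - 8*m^2 + 2*m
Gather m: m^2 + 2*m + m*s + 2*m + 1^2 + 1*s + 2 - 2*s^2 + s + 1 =m^2 + m*(s + 4) - 2*s^2 + 2*s + 4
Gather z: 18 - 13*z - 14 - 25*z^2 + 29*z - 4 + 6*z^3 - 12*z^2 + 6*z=6*z^3 - 37*z^2 + 22*z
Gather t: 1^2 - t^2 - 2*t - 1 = -t^2 - 2*t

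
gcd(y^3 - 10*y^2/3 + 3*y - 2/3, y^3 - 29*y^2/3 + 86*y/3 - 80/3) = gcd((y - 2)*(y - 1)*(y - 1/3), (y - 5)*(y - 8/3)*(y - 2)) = y - 2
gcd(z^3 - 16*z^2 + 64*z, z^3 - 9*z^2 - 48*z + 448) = z^2 - 16*z + 64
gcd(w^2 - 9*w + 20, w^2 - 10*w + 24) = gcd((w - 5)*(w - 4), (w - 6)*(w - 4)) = w - 4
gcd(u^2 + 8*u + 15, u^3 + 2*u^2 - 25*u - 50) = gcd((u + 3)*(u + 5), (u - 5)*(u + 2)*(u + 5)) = u + 5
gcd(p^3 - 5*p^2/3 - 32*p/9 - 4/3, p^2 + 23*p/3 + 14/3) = p + 2/3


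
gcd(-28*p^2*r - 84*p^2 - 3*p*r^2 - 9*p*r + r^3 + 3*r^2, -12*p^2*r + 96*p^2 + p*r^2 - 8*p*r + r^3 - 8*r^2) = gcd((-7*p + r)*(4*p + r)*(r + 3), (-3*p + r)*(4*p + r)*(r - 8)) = 4*p + r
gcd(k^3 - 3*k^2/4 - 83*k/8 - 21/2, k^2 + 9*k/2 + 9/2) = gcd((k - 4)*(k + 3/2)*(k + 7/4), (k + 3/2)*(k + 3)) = k + 3/2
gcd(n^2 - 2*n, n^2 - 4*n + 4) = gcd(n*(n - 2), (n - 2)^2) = n - 2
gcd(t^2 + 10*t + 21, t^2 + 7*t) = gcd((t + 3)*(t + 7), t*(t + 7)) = t + 7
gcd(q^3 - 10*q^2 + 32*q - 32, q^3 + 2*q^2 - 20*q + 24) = q - 2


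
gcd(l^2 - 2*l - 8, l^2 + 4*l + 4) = l + 2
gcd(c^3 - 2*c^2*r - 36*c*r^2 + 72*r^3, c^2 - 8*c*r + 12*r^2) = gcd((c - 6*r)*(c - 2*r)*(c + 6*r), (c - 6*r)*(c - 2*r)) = c^2 - 8*c*r + 12*r^2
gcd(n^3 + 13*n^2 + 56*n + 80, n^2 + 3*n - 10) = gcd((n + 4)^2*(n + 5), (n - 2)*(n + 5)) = n + 5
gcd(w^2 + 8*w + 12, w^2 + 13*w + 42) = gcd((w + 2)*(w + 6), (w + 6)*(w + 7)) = w + 6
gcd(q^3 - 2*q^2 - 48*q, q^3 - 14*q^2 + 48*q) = q^2 - 8*q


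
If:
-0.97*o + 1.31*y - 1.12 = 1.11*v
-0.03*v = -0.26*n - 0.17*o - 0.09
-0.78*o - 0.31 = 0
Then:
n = 0.136174636174636*y - 0.162641931872701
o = -0.40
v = 1.18018018018018*y - 0.661700161700162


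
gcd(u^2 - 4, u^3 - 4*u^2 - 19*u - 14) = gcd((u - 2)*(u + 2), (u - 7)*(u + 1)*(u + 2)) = u + 2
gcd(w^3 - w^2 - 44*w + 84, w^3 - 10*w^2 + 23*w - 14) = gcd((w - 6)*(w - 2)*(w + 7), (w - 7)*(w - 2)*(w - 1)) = w - 2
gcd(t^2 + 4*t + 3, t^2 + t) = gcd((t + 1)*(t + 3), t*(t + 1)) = t + 1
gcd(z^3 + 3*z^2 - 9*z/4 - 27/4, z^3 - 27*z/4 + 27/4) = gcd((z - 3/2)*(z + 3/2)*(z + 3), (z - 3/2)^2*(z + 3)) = z^2 + 3*z/2 - 9/2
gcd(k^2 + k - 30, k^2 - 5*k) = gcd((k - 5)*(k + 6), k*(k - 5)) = k - 5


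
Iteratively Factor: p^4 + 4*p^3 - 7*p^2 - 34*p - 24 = (p + 2)*(p^3 + 2*p^2 - 11*p - 12) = (p + 2)*(p + 4)*(p^2 - 2*p - 3) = (p - 3)*(p + 2)*(p + 4)*(p + 1)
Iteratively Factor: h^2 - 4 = (h - 2)*(h + 2)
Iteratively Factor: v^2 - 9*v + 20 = (v - 5)*(v - 4)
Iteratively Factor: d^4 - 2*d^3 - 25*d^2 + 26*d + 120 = (d + 2)*(d^3 - 4*d^2 - 17*d + 60) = (d - 5)*(d + 2)*(d^2 + d - 12) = (d - 5)*(d + 2)*(d + 4)*(d - 3)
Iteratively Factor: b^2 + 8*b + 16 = (b + 4)*(b + 4)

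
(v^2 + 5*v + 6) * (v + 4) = v^3 + 9*v^2 + 26*v + 24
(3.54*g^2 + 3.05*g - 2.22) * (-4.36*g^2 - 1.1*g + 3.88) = -15.4344*g^4 - 17.192*g^3 + 20.0594*g^2 + 14.276*g - 8.6136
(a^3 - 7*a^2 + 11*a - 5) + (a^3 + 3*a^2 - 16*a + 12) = 2*a^3 - 4*a^2 - 5*a + 7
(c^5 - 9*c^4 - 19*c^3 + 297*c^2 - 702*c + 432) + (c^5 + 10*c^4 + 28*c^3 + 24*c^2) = 2*c^5 + c^4 + 9*c^3 + 321*c^2 - 702*c + 432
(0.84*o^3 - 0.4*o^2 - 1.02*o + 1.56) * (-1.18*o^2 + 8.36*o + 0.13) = -0.9912*o^5 + 7.4944*o^4 - 2.0312*o^3 - 10.42*o^2 + 12.909*o + 0.2028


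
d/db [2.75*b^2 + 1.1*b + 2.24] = 5.5*b + 1.1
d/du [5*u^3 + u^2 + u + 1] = 15*u^2 + 2*u + 1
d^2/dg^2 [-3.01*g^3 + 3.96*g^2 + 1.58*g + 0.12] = 7.92 - 18.06*g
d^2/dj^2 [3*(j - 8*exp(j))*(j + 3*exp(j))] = -15*j*exp(j) - 288*exp(2*j) - 30*exp(j) + 6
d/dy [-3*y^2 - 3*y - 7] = -6*y - 3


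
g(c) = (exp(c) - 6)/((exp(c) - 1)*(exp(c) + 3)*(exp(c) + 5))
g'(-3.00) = 0.01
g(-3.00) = 0.41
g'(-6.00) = 0.00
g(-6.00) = 0.40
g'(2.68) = -0.00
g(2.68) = 0.00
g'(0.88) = 0.20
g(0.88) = -0.06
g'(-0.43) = 1.07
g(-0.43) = 0.74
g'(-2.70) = 0.01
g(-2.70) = 0.41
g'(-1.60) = 0.05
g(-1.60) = 0.44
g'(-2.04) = 0.03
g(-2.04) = 0.42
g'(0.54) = 0.65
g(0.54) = -0.19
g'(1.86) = 0.01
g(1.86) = 0.00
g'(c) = -(exp(c) - 6)*exp(c)/((exp(c) - 1)*(exp(c) + 3)*(exp(c) + 5)^2) - (exp(c) - 6)*exp(c)/((exp(c) - 1)*(exp(c) + 3)^2*(exp(c) + 5)) - (exp(c) - 6)*exp(c)/((exp(c) - 1)^2*(exp(c) + 3)*(exp(c) + 5)) + exp(c)/((exp(c) - 1)*(exp(c) + 3)*(exp(c) + 5))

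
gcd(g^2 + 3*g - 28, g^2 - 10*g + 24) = g - 4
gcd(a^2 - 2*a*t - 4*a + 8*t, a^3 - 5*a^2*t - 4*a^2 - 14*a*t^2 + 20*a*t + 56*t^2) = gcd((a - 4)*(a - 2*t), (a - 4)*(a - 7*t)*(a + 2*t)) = a - 4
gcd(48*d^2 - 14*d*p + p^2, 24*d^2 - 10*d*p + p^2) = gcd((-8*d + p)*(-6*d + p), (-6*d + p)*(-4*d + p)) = -6*d + p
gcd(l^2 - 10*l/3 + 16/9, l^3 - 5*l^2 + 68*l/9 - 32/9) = l - 8/3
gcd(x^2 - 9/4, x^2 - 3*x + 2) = 1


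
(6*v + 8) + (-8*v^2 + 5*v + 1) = -8*v^2 + 11*v + 9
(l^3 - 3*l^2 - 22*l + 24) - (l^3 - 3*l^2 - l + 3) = 21 - 21*l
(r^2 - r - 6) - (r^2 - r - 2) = -4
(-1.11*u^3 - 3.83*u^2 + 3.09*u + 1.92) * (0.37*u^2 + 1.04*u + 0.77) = -0.4107*u^5 - 2.5715*u^4 - 3.6946*u^3 + 0.9749*u^2 + 4.3761*u + 1.4784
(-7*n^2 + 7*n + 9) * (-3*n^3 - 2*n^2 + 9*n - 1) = 21*n^5 - 7*n^4 - 104*n^3 + 52*n^2 + 74*n - 9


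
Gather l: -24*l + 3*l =-21*l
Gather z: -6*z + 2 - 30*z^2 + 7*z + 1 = -30*z^2 + z + 3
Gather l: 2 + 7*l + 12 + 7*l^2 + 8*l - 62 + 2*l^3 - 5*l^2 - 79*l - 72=2*l^3 + 2*l^2 - 64*l - 120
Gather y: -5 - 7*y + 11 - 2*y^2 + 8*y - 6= -2*y^2 + y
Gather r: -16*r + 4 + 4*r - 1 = 3 - 12*r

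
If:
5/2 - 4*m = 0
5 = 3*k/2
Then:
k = 10/3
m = 5/8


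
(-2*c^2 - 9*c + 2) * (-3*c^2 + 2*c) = 6*c^4 + 23*c^3 - 24*c^2 + 4*c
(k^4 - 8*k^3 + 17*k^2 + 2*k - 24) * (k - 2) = k^5 - 10*k^4 + 33*k^3 - 32*k^2 - 28*k + 48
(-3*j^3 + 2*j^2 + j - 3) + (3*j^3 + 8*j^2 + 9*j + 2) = 10*j^2 + 10*j - 1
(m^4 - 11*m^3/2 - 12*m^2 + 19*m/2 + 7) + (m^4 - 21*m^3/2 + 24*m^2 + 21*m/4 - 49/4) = 2*m^4 - 16*m^3 + 12*m^2 + 59*m/4 - 21/4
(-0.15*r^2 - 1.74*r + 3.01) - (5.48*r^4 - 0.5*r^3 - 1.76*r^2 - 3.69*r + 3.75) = -5.48*r^4 + 0.5*r^3 + 1.61*r^2 + 1.95*r - 0.74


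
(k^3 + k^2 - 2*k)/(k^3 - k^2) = (k + 2)/k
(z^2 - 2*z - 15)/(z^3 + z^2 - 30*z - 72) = (z - 5)/(z^2 - 2*z - 24)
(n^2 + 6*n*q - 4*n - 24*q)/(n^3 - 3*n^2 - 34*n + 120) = (n + 6*q)/(n^2 + n - 30)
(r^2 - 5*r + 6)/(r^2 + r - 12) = (r - 2)/(r + 4)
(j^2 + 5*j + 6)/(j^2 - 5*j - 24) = (j + 2)/(j - 8)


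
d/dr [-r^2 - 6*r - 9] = -2*r - 6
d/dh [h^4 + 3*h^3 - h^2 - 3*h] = 4*h^3 + 9*h^2 - 2*h - 3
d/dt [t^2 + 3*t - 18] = 2*t + 3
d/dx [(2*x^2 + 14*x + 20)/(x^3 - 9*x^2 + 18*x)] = 2*(-x^4 - 14*x^3 + 51*x^2 + 180*x - 180)/(x^2*(x^4 - 18*x^3 + 117*x^2 - 324*x + 324))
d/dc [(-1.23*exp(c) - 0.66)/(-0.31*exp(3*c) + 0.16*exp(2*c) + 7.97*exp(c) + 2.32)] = (-0.7626*exp(3*c) - 0.417*exp(2*c) + 0.2112*exp(c) + 2.4066)*exp(c)/(0.0961*exp(6*c) - 0.0992*exp(5*c) - 4.9158*exp(4*c) + 1.112*exp(3*c) + 64.2633*exp(2*c) + 36.9808*exp(c) + 5.3824)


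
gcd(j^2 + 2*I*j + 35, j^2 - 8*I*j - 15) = j - 5*I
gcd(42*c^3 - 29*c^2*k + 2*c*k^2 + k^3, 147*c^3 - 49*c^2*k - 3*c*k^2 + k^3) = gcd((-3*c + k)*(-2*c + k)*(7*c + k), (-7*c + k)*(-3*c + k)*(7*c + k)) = 21*c^2 - 4*c*k - k^2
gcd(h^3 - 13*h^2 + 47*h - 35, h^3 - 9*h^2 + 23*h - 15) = h^2 - 6*h + 5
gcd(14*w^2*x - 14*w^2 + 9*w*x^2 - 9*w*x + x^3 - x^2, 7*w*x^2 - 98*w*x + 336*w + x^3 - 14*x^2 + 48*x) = 7*w + x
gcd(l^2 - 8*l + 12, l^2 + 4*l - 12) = l - 2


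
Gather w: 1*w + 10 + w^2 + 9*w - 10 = w^2 + 10*w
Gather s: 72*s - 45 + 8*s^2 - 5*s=8*s^2 + 67*s - 45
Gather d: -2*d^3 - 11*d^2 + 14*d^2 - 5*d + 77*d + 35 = -2*d^3 + 3*d^2 + 72*d + 35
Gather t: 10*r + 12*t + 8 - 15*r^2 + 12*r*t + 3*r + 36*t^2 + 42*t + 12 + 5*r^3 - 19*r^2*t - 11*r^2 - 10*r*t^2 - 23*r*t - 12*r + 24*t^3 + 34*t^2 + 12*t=5*r^3 - 26*r^2 + r + 24*t^3 + t^2*(70 - 10*r) + t*(-19*r^2 - 11*r + 66) + 20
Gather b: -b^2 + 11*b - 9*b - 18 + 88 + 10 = -b^2 + 2*b + 80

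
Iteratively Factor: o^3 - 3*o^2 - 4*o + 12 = (o + 2)*(o^2 - 5*o + 6) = (o - 3)*(o + 2)*(o - 2)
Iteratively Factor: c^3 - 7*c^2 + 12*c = (c)*(c^2 - 7*c + 12) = c*(c - 4)*(c - 3)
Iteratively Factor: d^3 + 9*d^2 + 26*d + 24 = (d + 3)*(d^2 + 6*d + 8) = (d + 3)*(d + 4)*(d + 2)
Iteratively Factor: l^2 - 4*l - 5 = (l + 1)*(l - 5)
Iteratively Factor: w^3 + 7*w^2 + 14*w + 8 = (w + 2)*(w^2 + 5*w + 4) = (w + 2)*(w + 4)*(w + 1)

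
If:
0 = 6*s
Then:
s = 0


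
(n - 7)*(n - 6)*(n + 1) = n^3 - 12*n^2 + 29*n + 42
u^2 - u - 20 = (u - 5)*(u + 4)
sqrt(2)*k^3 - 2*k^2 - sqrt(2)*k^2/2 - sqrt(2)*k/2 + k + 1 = (k - 1)*(k - sqrt(2))*(sqrt(2)*k + sqrt(2)/2)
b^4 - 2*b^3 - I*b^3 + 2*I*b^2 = b^2*(b - 2)*(b - I)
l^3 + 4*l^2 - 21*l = l*(l - 3)*(l + 7)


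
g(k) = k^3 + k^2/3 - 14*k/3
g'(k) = 3*k^2 + 2*k/3 - 14/3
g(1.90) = -0.80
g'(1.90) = 7.43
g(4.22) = 61.39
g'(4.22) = 51.57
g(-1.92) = 3.11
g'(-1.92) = 5.11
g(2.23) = 2.34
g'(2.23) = 11.74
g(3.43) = 28.27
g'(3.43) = 32.91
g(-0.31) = 1.45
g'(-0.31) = -4.59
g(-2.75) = -5.44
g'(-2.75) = 16.19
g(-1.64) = 4.14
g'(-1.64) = 2.31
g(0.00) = 0.00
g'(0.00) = -4.67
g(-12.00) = -1624.00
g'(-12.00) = 419.33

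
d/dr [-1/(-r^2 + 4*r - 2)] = 2*(2 - r)/(r^2 - 4*r + 2)^2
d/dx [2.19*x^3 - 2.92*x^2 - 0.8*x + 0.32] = 6.57*x^2 - 5.84*x - 0.8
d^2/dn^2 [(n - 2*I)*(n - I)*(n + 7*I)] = 6*n + 8*I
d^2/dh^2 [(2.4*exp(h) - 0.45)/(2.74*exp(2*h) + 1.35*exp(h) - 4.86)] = (18.01824*exp(4*h) - 22.39128*exp(3*h) + 186.76251*exp(2*h) - 9.043245*exp(h) + 53.73459)*exp(h)/(20.570824*exp(6*h) + 30.40578*exp(5*h) - 94.479858*exp(4*h) - 105.402465*exp(3*h) + 167.581062*exp(2*h) + 95.65938*exp(h) - 114.791256)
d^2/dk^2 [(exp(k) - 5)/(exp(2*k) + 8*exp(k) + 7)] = (exp(4*k) - 28*exp(3*k) - 162*exp(2*k) - 236*exp(k) + 329)*exp(k)/(exp(6*k) + 24*exp(5*k) + 213*exp(4*k) + 848*exp(3*k) + 1491*exp(2*k) + 1176*exp(k) + 343)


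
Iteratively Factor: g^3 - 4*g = (g)*(g^2 - 4) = g*(g - 2)*(g + 2)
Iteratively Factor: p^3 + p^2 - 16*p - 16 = (p - 4)*(p^2 + 5*p + 4) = (p - 4)*(p + 4)*(p + 1)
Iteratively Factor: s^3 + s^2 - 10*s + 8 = (s - 1)*(s^2 + 2*s - 8) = (s - 1)*(s + 4)*(s - 2)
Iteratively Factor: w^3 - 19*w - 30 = (w - 5)*(w^2 + 5*w + 6) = (w - 5)*(w + 2)*(w + 3)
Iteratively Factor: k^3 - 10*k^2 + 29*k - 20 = (k - 5)*(k^2 - 5*k + 4) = (k - 5)*(k - 1)*(k - 4)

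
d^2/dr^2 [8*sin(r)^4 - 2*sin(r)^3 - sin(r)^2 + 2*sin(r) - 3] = -128*sin(r)^4 + 18*sin(r)^3 + 100*sin(r)^2 - 14*sin(r) - 2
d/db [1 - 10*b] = -10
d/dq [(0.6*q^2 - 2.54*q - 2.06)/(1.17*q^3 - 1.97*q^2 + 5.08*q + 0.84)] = (-0.702*q^4 + 5.9436*q^3 + 5.2748*q^2 - 7.1084*q + 8.3312)/(1.3689*q^6 - 4.6098*q^5 + 15.7681*q^4 - 18.0496*q^3 + 22.4968*q^2 + 8.5344*q + 0.7056)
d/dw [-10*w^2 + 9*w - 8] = 9 - 20*w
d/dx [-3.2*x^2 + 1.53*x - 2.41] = 1.53 - 6.4*x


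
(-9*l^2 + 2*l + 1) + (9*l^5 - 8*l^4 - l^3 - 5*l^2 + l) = 9*l^5 - 8*l^4 - l^3 - 14*l^2 + 3*l + 1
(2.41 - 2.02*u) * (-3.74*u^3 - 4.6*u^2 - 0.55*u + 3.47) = 7.5548*u^4 + 0.278599999999999*u^3 - 9.975*u^2 - 8.3349*u + 8.3627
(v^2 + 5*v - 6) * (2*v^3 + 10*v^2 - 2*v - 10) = 2*v^5 + 20*v^4 + 36*v^3 - 80*v^2 - 38*v + 60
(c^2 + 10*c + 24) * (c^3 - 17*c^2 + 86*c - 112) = c^5 - 7*c^4 - 60*c^3 + 340*c^2 + 944*c - 2688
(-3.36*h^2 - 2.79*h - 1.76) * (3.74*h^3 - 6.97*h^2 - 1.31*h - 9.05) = -12.5664*h^5 + 12.9846*h^4 + 17.2655*h^3 + 46.3301*h^2 + 27.5551*h + 15.928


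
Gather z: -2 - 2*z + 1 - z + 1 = -3*z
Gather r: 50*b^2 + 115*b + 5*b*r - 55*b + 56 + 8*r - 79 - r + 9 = 50*b^2 + 60*b + r*(5*b + 7) - 14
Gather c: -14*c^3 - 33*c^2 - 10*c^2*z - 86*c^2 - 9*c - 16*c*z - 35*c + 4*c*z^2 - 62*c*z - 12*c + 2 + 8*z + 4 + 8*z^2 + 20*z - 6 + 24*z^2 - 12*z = -14*c^3 + c^2*(-10*z - 119) + c*(4*z^2 - 78*z - 56) + 32*z^2 + 16*z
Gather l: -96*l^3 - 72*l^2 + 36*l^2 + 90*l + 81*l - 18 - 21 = -96*l^3 - 36*l^2 + 171*l - 39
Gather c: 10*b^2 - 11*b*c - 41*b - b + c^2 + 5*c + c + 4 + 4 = 10*b^2 - 42*b + c^2 + c*(6 - 11*b) + 8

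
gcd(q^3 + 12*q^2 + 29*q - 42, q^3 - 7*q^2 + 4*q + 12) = 1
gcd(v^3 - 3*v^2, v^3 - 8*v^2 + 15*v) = v^2 - 3*v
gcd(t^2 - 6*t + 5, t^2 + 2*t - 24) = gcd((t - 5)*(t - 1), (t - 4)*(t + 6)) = 1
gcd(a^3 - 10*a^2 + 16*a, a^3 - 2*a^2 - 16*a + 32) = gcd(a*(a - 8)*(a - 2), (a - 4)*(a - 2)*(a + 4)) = a - 2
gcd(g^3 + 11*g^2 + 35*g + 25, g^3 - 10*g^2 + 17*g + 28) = g + 1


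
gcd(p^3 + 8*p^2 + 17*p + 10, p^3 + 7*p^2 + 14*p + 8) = p^2 + 3*p + 2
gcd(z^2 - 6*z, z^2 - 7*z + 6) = z - 6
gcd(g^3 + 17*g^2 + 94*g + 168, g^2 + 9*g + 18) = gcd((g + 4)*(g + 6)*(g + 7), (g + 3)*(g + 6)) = g + 6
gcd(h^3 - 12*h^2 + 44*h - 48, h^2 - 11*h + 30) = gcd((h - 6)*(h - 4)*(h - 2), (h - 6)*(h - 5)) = h - 6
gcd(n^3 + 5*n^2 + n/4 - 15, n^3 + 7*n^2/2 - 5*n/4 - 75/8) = n^2 + n - 15/4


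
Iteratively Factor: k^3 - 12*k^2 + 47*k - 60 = (k - 4)*(k^2 - 8*k + 15) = (k - 4)*(k - 3)*(k - 5)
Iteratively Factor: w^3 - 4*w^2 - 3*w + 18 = (w - 3)*(w^2 - w - 6) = (w - 3)*(w + 2)*(w - 3)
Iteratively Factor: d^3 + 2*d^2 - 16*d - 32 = (d - 4)*(d^2 + 6*d + 8) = (d - 4)*(d + 4)*(d + 2)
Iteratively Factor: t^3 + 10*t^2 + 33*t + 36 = (t + 4)*(t^2 + 6*t + 9) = (t + 3)*(t + 4)*(t + 3)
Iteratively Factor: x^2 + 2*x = (x)*(x + 2)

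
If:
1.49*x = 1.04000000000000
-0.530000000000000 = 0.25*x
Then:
No Solution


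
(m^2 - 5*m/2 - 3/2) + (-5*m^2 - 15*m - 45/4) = -4*m^2 - 35*m/2 - 51/4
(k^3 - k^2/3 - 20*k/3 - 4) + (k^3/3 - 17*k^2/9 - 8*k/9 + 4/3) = 4*k^3/3 - 20*k^2/9 - 68*k/9 - 8/3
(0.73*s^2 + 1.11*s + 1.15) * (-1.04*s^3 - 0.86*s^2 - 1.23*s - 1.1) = -0.7592*s^5 - 1.7822*s^4 - 3.0485*s^3 - 3.1573*s^2 - 2.6355*s - 1.265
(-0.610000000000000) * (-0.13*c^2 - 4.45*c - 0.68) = 0.0793*c^2 + 2.7145*c + 0.4148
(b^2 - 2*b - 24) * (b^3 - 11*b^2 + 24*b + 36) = b^5 - 13*b^4 + 22*b^3 + 252*b^2 - 648*b - 864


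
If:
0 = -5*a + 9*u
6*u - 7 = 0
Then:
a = 21/10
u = 7/6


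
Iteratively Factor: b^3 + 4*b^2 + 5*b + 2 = (b + 1)*(b^2 + 3*b + 2) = (b + 1)^2*(b + 2)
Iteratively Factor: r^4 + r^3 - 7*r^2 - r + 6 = (r + 3)*(r^3 - 2*r^2 - r + 2) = (r - 2)*(r + 3)*(r^2 - 1) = (r - 2)*(r + 1)*(r + 3)*(r - 1)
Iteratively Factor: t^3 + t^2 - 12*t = (t + 4)*(t^2 - 3*t) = t*(t + 4)*(t - 3)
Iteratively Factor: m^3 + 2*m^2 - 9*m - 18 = (m + 2)*(m^2 - 9) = (m + 2)*(m + 3)*(m - 3)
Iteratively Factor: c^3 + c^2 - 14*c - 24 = (c - 4)*(c^2 + 5*c + 6) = (c - 4)*(c + 2)*(c + 3)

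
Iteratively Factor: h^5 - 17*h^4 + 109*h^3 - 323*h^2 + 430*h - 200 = (h - 1)*(h^4 - 16*h^3 + 93*h^2 - 230*h + 200) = (h - 5)*(h - 1)*(h^3 - 11*h^2 + 38*h - 40) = (h - 5)^2*(h - 1)*(h^2 - 6*h + 8) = (h - 5)^2*(h - 4)*(h - 1)*(h - 2)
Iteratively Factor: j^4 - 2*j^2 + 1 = (j - 1)*(j^3 + j^2 - j - 1) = (j - 1)*(j + 1)*(j^2 - 1) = (j - 1)^2*(j + 1)*(j + 1)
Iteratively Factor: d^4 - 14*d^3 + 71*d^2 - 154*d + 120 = (d - 5)*(d^3 - 9*d^2 + 26*d - 24) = (d - 5)*(d - 2)*(d^2 - 7*d + 12) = (d - 5)*(d - 4)*(d - 2)*(d - 3)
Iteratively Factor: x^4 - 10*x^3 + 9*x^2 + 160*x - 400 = (x - 4)*(x^3 - 6*x^2 - 15*x + 100) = (x - 4)*(x + 4)*(x^2 - 10*x + 25) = (x - 5)*(x - 4)*(x + 4)*(x - 5)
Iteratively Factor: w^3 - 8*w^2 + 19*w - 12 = (w - 4)*(w^2 - 4*w + 3) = (w - 4)*(w - 3)*(w - 1)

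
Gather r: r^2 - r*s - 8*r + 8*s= r^2 + r*(-s - 8) + 8*s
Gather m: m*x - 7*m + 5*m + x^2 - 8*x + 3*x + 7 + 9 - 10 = m*(x - 2) + x^2 - 5*x + 6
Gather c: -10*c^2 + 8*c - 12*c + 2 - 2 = -10*c^2 - 4*c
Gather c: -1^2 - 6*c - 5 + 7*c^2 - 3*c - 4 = 7*c^2 - 9*c - 10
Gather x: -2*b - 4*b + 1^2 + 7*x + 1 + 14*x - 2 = -6*b + 21*x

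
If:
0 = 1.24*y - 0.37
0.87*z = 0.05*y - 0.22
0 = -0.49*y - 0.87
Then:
No Solution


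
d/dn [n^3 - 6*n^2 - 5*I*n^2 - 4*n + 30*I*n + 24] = 3*n^2 - 12*n - 10*I*n - 4 + 30*I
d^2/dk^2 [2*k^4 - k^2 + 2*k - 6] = 24*k^2 - 2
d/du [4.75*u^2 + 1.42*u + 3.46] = 9.5*u + 1.42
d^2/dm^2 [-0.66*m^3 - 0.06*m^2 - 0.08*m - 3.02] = -3.96*m - 0.12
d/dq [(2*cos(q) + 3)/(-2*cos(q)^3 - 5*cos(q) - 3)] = -(6*cos(q) + 9*cos(2*q) + 2*cos(3*q) + 18)*sin(q)/(2*cos(q)^3 + 5*cos(q) + 3)^2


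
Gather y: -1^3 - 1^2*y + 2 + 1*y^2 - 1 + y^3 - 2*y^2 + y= y^3 - y^2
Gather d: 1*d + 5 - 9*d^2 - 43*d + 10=-9*d^2 - 42*d + 15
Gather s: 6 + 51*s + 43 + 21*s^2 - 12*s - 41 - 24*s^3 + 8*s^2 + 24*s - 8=-24*s^3 + 29*s^2 + 63*s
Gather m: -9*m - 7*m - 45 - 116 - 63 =-16*m - 224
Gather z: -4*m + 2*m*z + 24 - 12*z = -4*m + z*(2*m - 12) + 24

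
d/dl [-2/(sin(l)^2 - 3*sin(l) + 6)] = 2*(2*sin(l) - 3)*cos(l)/(sin(l)^2 - 3*sin(l) + 6)^2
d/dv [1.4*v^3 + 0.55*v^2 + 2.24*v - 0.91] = 4.2*v^2 + 1.1*v + 2.24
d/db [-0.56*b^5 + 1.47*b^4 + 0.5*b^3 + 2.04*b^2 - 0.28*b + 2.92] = -2.8*b^4 + 5.88*b^3 + 1.5*b^2 + 4.08*b - 0.28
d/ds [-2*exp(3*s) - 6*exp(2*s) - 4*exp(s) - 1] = (-6*exp(2*s) - 12*exp(s) - 4)*exp(s)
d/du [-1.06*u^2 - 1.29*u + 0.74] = -2.12*u - 1.29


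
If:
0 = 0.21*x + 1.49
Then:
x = -7.10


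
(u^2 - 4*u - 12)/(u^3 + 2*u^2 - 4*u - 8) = (u - 6)/(u^2 - 4)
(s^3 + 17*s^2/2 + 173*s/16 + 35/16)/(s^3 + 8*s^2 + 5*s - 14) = (s^2 + 3*s/2 + 5/16)/(s^2 + s - 2)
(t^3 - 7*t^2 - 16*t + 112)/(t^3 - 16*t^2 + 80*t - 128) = (t^2 - 3*t - 28)/(t^2 - 12*t + 32)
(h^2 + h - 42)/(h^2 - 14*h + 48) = (h + 7)/(h - 8)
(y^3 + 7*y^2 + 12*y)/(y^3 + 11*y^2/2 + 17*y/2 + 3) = 2*y*(y + 4)/(2*y^2 + 5*y + 2)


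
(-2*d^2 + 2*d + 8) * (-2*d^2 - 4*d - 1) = 4*d^4 + 4*d^3 - 22*d^2 - 34*d - 8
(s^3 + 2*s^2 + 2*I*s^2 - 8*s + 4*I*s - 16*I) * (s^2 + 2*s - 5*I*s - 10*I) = s^5 + 4*s^4 - 3*I*s^4 + 6*s^3 - 12*I*s^3 + 24*s^2 + 12*I*s^2 - 40*s + 48*I*s - 160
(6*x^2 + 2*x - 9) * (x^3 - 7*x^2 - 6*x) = 6*x^5 - 40*x^4 - 59*x^3 + 51*x^2 + 54*x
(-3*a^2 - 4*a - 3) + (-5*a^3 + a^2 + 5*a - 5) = -5*a^3 - 2*a^2 + a - 8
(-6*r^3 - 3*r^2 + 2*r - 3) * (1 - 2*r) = 12*r^4 - 7*r^2 + 8*r - 3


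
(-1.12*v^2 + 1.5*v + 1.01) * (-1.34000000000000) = 1.5008*v^2 - 2.01*v - 1.3534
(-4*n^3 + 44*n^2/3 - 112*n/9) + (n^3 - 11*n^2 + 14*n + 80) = -3*n^3 + 11*n^2/3 + 14*n/9 + 80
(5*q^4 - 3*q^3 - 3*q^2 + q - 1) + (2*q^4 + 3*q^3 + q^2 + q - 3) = 7*q^4 - 2*q^2 + 2*q - 4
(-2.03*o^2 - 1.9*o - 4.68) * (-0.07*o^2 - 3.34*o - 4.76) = 0.1421*o^4 + 6.9132*o^3 + 16.3364*o^2 + 24.6752*o + 22.2768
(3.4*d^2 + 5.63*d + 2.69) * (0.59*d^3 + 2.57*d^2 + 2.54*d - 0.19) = 2.006*d^5 + 12.0597*d^4 + 24.6922*d^3 + 20.5675*d^2 + 5.7629*d - 0.5111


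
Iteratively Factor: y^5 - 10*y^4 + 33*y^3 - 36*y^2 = (y - 3)*(y^4 - 7*y^3 + 12*y^2) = y*(y - 3)*(y^3 - 7*y^2 + 12*y) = y^2*(y - 3)*(y^2 - 7*y + 12) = y^2*(y - 4)*(y - 3)*(y - 3)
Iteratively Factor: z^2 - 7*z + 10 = (z - 2)*(z - 5)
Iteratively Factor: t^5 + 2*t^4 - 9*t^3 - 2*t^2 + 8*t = (t + 4)*(t^4 - 2*t^3 - t^2 + 2*t) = (t + 1)*(t + 4)*(t^3 - 3*t^2 + 2*t) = (t - 2)*(t + 1)*(t + 4)*(t^2 - t) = (t - 2)*(t - 1)*(t + 1)*(t + 4)*(t)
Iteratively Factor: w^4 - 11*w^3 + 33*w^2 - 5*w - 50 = (w - 5)*(w^3 - 6*w^2 + 3*w + 10) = (w - 5)*(w + 1)*(w^2 - 7*w + 10) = (w - 5)^2*(w + 1)*(w - 2)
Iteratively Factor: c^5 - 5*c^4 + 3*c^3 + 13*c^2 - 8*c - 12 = (c + 1)*(c^4 - 6*c^3 + 9*c^2 + 4*c - 12) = (c - 3)*(c + 1)*(c^3 - 3*c^2 + 4) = (c - 3)*(c - 2)*(c + 1)*(c^2 - c - 2) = (c - 3)*(c - 2)*(c + 1)^2*(c - 2)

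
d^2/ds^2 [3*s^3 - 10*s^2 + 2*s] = 18*s - 20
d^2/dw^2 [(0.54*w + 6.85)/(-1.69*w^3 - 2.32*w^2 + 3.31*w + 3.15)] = (-9.253764*w^5 - 247.474812*w^4 - 441.574084*w^3 - 25.80363*w^2 + 73.14135*w - 238.95755)/(4.826809*w^9 + 19.878456*w^8 - 1.072305*w^7 - 92.370065*w^6 - 72.002925*w^5 + 131.115486*w^4 + 159.179264*w^3 - 34.474545*w^2 - 98.530425*w - 31.255875)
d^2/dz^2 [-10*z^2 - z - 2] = -20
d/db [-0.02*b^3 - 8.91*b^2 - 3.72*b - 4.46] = -0.06*b^2 - 17.82*b - 3.72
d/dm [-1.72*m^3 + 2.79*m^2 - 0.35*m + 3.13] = -5.16*m^2 + 5.58*m - 0.35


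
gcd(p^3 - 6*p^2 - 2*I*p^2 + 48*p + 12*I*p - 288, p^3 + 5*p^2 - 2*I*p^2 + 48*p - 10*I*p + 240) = p^2 - 2*I*p + 48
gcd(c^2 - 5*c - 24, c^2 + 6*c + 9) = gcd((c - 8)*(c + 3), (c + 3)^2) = c + 3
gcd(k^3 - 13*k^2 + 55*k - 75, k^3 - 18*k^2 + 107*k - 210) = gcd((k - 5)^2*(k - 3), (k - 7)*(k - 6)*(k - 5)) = k - 5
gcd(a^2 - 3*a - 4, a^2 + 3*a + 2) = a + 1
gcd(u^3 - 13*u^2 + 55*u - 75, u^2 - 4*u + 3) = u - 3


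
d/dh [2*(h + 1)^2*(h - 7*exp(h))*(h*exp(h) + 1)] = 2*(h + 1)*((h + 1)^2*(h - 7*exp(h))*exp(h) - (h + 1)*(h*exp(h) + 1)*(7*exp(h) - 1) + 2*(h - 7*exp(h))*(h*exp(h) + 1))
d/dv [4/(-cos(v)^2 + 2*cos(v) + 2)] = 8*(1 - cos(v))*sin(v)/(sin(v)^2 + 2*cos(v) + 1)^2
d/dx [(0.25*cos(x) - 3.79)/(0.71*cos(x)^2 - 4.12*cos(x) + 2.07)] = (0.1775*cos(x)^2 - 5.3818*cos(x) + 15.0973)*sin(x)/(0.5041*cos(x)^4 - 5.8504*cos(x)^3 + 19.9138*cos(x)^2 - 17.0568*cos(x) + 4.2849)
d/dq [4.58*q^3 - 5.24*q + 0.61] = 13.74*q^2 - 5.24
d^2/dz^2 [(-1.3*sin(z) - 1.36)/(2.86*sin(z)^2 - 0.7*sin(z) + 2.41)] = (10.63348*sin(z)^5 + 47.099624*sin(z)^4 - 83.1974*sin(z)^3 - 101.38178*sin(z)^2 + 79.94345*sin(z) + 13.028872)/(2.86*sin(z)^2 - 0.7*sin(z) + 2.41)^3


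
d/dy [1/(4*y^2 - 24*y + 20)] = (3 - y)/(2*(y^2 - 6*y + 5)^2)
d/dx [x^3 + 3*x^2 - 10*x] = 3*x^2 + 6*x - 10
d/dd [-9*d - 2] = -9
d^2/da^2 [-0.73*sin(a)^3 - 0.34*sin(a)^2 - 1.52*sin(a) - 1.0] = 2.0675*sin(a) - 1.6425*sin(3*a) - 0.68*cos(2*a)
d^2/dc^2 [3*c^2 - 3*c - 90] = 6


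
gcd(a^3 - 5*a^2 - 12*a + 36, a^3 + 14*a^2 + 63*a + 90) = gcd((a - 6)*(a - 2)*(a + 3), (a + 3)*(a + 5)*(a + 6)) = a + 3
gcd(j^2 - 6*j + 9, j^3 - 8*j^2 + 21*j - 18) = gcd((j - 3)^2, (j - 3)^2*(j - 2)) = j^2 - 6*j + 9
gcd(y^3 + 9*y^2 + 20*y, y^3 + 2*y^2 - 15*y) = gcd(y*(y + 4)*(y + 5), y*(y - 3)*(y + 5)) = y^2 + 5*y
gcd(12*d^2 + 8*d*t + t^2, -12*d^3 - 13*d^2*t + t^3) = 1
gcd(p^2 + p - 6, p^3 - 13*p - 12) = p + 3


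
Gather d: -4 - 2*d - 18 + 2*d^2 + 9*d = 2*d^2 + 7*d - 22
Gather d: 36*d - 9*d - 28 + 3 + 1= 27*d - 24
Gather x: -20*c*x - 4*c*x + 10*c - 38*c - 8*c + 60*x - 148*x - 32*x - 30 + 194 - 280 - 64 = -36*c + x*(-24*c - 120) - 180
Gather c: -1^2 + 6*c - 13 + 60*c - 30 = 66*c - 44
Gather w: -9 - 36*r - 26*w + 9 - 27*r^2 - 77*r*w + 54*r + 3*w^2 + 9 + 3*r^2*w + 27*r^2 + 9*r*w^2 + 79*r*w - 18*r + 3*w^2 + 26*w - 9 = w^2*(9*r + 6) + w*(3*r^2 + 2*r)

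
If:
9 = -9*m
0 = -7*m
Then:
No Solution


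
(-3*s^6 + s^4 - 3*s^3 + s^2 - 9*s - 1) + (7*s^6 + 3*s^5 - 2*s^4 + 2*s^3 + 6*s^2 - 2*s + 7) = 4*s^6 + 3*s^5 - s^4 - s^3 + 7*s^2 - 11*s + 6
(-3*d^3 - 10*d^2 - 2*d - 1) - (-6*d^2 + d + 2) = -3*d^3 - 4*d^2 - 3*d - 3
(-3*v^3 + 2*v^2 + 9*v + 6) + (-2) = -3*v^3 + 2*v^2 + 9*v + 4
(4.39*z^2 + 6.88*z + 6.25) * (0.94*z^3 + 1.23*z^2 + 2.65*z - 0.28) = 4.1266*z^5 + 11.8669*z^4 + 25.9709*z^3 + 24.6903*z^2 + 14.6361*z - 1.75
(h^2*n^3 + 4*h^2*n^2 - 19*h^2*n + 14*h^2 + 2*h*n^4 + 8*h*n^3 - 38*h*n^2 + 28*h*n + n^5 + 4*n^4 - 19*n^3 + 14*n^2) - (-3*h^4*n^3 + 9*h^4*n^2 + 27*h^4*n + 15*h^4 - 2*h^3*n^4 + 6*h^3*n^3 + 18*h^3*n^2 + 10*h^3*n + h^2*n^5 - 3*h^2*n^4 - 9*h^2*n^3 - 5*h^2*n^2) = 3*h^4*n^3 - 9*h^4*n^2 - 27*h^4*n - 15*h^4 + 2*h^3*n^4 - 6*h^3*n^3 - 18*h^3*n^2 - 10*h^3*n - h^2*n^5 + 3*h^2*n^4 + 10*h^2*n^3 + 9*h^2*n^2 - 19*h^2*n + 14*h^2 + 2*h*n^4 + 8*h*n^3 - 38*h*n^2 + 28*h*n + n^5 + 4*n^4 - 19*n^3 + 14*n^2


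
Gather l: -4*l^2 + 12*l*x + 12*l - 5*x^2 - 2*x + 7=-4*l^2 + l*(12*x + 12) - 5*x^2 - 2*x + 7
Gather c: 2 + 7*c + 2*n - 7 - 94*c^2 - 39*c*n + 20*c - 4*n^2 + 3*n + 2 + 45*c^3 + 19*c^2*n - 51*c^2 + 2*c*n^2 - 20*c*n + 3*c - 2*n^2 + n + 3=45*c^3 + c^2*(19*n - 145) + c*(2*n^2 - 59*n + 30) - 6*n^2 + 6*n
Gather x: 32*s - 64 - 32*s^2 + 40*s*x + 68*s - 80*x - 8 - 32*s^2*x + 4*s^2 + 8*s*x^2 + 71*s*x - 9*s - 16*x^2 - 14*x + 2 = -28*s^2 + 91*s + x^2*(8*s - 16) + x*(-32*s^2 + 111*s - 94) - 70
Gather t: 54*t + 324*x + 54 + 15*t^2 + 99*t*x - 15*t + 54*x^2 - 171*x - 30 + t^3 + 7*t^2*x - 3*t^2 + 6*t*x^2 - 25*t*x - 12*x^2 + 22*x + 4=t^3 + t^2*(7*x + 12) + t*(6*x^2 + 74*x + 39) + 42*x^2 + 175*x + 28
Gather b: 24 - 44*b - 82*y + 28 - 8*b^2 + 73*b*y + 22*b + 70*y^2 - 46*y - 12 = -8*b^2 + b*(73*y - 22) + 70*y^2 - 128*y + 40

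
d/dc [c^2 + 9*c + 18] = 2*c + 9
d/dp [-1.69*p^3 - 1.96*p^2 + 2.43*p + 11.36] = -5.07*p^2 - 3.92*p + 2.43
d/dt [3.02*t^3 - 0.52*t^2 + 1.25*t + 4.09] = 9.06*t^2 - 1.04*t + 1.25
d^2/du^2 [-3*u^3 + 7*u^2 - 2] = 14 - 18*u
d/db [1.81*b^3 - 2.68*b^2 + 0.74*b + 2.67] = 5.43*b^2 - 5.36*b + 0.74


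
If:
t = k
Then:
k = t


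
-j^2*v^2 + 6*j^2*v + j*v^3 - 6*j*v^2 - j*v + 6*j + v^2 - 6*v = (-j + v)*(v - 6)*(j*v + 1)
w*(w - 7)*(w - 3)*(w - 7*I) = w^4 - 10*w^3 - 7*I*w^3 + 21*w^2 + 70*I*w^2 - 147*I*w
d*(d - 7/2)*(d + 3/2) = d^3 - 2*d^2 - 21*d/4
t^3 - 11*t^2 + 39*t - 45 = (t - 5)*(t - 3)^2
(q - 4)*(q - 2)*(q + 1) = q^3 - 5*q^2 + 2*q + 8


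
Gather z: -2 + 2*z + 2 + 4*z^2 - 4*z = 4*z^2 - 2*z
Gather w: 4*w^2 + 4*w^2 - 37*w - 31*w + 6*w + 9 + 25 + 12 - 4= 8*w^2 - 62*w + 42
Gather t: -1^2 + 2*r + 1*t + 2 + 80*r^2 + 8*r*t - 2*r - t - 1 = 80*r^2 + 8*r*t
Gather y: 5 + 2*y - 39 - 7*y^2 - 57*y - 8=-7*y^2 - 55*y - 42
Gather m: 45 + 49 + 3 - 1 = 96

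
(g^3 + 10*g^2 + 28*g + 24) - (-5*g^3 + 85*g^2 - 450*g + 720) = 6*g^3 - 75*g^2 + 478*g - 696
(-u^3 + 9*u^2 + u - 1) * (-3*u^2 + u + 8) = 3*u^5 - 28*u^4 - 2*u^3 + 76*u^2 + 7*u - 8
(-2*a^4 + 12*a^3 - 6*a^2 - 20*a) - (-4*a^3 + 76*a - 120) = -2*a^4 + 16*a^3 - 6*a^2 - 96*a + 120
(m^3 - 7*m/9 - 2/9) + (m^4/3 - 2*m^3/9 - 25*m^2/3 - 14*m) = m^4/3 + 7*m^3/9 - 25*m^2/3 - 133*m/9 - 2/9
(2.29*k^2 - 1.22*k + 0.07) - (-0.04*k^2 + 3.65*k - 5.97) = 2.33*k^2 - 4.87*k + 6.04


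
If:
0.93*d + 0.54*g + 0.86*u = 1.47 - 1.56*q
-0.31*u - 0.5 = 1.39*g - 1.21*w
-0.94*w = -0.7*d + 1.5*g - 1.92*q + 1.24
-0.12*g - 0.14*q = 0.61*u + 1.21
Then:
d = 5.23438972504215 - 5.12472797624149*w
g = 1.08192948305013*w + 0.019703884392052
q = 3.20323114997096*w - 1.24714426090699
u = -0.948006391740901*w - 1.70125290098372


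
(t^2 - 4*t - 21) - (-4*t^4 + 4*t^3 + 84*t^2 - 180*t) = 4*t^4 - 4*t^3 - 83*t^2 + 176*t - 21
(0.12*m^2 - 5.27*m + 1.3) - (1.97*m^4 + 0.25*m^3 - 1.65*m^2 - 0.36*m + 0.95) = -1.97*m^4 - 0.25*m^3 + 1.77*m^2 - 4.91*m + 0.35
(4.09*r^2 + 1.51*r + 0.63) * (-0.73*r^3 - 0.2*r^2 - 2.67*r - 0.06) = -2.9857*r^5 - 1.9203*r^4 - 11.6822*r^3 - 4.4031*r^2 - 1.7727*r - 0.0378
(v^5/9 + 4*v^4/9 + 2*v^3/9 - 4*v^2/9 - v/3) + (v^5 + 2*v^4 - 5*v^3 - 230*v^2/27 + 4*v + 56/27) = 10*v^5/9 + 22*v^4/9 - 43*v^3/9 - 242*v^2/27 + 11*v/3 + 56/27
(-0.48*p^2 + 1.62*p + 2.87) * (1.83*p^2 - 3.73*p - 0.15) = -0.8784*p^4 + 4.755*p^3 - 0.7185*p^2 - 10.9481*p - 0.4305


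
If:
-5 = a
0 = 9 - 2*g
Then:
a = -5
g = 9/2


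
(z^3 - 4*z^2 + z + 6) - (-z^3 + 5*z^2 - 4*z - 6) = 2*z^3 - 9*z^2 + 5*z + 12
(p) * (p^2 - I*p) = p^3 - I*p^2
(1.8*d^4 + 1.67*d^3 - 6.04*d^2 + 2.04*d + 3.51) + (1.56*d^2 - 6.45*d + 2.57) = 1.8*d^4 + 1.67*d^3 - 4.48*d^2 - 4.41*d + 6.08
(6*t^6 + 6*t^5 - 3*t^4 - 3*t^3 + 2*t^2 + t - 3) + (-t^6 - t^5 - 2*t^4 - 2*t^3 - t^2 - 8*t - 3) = 5*t^6 + 5*t^5 - 5*t^4 - 5*t^3 + t^2 - 7*t - 6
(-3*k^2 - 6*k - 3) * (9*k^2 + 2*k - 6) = -27*k^4 - 60*k^3 - 21*k^2 + 30*k + 18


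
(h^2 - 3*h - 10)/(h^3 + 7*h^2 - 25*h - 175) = (h + 2)/(h^2 + 12*h + 35)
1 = 1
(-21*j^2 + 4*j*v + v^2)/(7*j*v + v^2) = (-3*j + v)/v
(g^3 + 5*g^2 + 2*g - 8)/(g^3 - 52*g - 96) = (g^2 + 3*g - 4)/(g^2 - 2*g - 48)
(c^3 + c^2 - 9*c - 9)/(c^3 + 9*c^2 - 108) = (c^2 + 4*c + 3)/(c^2 + 12*c + 36)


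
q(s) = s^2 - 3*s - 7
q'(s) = 2*s - 3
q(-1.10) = -2.49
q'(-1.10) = -5.20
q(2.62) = -8.00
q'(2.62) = 2.24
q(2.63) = -7.97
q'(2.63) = 2.26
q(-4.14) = 22.56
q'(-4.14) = -11.28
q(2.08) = -8.91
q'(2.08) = 1.16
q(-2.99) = 10.91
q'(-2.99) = -8.98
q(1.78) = -9.17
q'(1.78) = 0.56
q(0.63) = -8.49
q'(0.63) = -1.74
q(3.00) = -7.00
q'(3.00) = 3.00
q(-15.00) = 263.00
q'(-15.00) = -33.00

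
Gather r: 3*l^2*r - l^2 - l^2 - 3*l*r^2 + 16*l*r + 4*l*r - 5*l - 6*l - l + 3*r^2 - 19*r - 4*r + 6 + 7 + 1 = -2*l^2 - 12*l + r^2*(3 - 3*l) + r*(3*l^2 + 20*l - 23) + 14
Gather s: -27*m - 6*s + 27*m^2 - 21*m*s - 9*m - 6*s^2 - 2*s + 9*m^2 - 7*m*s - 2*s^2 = 36*m^2 - 36*m - 8*s^2 + s*(-28*m - 8)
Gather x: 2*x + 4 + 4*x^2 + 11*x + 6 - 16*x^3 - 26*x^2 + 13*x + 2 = -16*x^3 - 22*x^2 + 26*x + 12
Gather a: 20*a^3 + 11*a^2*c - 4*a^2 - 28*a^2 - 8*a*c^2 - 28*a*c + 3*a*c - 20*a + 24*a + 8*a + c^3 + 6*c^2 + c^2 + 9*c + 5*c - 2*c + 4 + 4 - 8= 20*a^3 + a^2*(11*c - 32) + a*(-8*c^2 - 25*c + 12) + c^3 + 7*c^2 + 12*c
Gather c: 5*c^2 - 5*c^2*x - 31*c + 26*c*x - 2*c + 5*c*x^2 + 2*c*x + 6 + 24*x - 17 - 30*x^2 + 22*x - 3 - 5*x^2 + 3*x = c^2*(5 - 5*x) + c*(5*x^2 + 28*x - 33) - 35*x^2 + 49*x - 14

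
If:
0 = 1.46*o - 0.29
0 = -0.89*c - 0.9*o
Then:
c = -0.20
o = 0.20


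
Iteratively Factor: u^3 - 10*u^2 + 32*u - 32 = (u - 4)*(u^2 - 6*u + 8) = (u - 4)^2*(u - 2)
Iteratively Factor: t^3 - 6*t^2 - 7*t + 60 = (t + 3)*(t^2 - 9*t + 20) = (t - 4)*(t + 3)*(t - 5)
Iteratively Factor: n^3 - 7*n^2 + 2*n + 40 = (n - 5)*(n^2 - 2*n - 8) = (n - 5)*(n - 4)*(n + 2)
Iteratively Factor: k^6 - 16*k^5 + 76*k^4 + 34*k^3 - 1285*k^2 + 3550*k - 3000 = (k - 3)*(k^5 - 13*k^4 + 37*k^3 + 145*k^2 - 850*k + 1000) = (k - 5)*(k - 3)*(k^4 - 8*k^3 - 3*k^2 + 130*k - 200) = (k - 5)^2*(k - 3)*(k^3 - 3*k^2 - 18*k + 40) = (k - 5)^2*(k - 3)*(k - 2)*(k^2 - k - 20) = (k - 5)^2*(k - 3)*(k - 2)*(k + 4)*(k - 5)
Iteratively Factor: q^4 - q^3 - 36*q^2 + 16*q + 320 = (q + 4)*(q^3 - 5*q^2 - 16*q + 80) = (q - 5)*(q + 4)*(q^2 - 16) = (q - 5)*(q - 4)*(q + 4)*(q + 4)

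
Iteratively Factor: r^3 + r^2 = (r)*(r^2 + r) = r^2*(r + 1)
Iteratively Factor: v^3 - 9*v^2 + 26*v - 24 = (v - 2)*(v^2 - 7*v + 12) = (v - 4)*(v - 2)*(v - 3)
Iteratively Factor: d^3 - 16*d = (d - 4)*(d^2 + 4*d) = d*(d - 4)*(d + 4)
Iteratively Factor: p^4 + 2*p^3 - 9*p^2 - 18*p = (p)*(p^3 + 2*p^2 - 9*p - 18) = p*(p - 3)*(p^2 + 5*p + 6) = p*(p - 3)*(p + 3)*(p + 2)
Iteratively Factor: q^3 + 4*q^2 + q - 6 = (q - 1)*(q^2 + 5*q + 6) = (q - 1)*(q + 2)*(q + 3)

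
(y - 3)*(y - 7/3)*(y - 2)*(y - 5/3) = y^4 - 9*y^3 + 269*y^2/9 - 391*y/9 + 70/3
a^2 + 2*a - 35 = (a - 5)*(a + 7)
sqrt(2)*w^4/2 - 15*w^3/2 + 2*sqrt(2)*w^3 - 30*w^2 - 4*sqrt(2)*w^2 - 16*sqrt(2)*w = w*(w + 4)*(w - 8*sqrt(2))*(sqrt(2)*w/2 + 1/2)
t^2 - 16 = (t - 4)*(t + 4)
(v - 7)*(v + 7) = v^2 - 49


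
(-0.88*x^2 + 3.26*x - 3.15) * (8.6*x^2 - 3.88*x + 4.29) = -7.568*x^4 + 31.4504*x^3 - 43.514*x^2 + 26.2074*x - 13.5135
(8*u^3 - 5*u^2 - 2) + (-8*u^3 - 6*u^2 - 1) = -11*u^2 - 3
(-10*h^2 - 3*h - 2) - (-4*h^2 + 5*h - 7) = -6*h^2 - 8*h + 5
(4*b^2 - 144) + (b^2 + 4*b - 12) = 5*b^2 + 4*b - 156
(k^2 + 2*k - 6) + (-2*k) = k^2 - 6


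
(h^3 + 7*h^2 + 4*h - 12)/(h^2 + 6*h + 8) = (h^2 + 5*h - 6)/(h + 4)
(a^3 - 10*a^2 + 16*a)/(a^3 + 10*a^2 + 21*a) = (a^2 - 10*a + 16)/(a^2 + 10*a + 21)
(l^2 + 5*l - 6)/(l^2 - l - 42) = (l - 1)/(l - 7)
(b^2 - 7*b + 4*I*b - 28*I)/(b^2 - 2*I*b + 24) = (b - 7)/(b - 6*I)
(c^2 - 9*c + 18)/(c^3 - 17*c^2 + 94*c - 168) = (c - 3)/(c^2 - 11*c + 28)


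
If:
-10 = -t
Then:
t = 10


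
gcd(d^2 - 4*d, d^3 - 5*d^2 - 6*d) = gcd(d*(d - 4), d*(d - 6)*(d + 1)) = d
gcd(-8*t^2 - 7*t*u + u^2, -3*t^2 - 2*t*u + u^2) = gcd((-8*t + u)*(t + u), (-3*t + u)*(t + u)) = t + u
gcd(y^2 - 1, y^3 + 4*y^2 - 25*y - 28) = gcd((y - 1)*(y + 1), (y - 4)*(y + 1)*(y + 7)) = y + 1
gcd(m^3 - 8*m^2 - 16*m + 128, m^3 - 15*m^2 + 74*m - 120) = m - 4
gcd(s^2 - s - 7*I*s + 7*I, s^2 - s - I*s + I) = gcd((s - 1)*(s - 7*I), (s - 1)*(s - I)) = s - 1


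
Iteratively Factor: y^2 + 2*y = (y + 2)*(y)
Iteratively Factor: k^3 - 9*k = (k)*(k^2 - 9) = k*(k + 3)*(k - 3)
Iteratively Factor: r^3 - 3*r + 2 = (r - 1)*(r^2 + r - 2) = (r - 1)^2*(r + 2)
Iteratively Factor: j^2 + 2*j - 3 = (j + 3)*(j - 1)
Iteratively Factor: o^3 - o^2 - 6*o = (o - 3)*(o^2 + 2*o) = o*(o - 3)*(o + 2)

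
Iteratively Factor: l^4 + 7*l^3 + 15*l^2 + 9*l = (l)*(l^3 + 7*l^2 + 15*l + 9) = l*(l + 3)*(l^2 + 4*l + 3) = l*(l + 1)*(l + 3)*(l + 3)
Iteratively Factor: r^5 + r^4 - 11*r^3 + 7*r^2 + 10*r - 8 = (r + 1)*(r^4 - 11*r^2 + 18*r - 8) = (r + 1)*(r + 4)*(r^3 - 4*r^2 + 5*r - 2) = (r - 1)*(r + 1)*(r + 4)*(r^2 - 3*r + 2) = (r - 2)*(r - 1)*(r + 1)*(r + 4)*(r - 1)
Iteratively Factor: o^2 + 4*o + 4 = (o + 2)*(o + 2)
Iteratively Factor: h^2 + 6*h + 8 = (h + 2)*(h + 4)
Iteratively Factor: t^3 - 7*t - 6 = (t + 1)*(t^2 - t - 6) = (t - 3)*(t + 1)*(t + 2)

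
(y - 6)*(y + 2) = y^2 - 4*y - 12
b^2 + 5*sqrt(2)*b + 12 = (b + 2*sqrt(2))*(b + 3*sqrt(2))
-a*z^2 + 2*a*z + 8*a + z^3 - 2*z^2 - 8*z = (-a + z)*(z - 4)*(z + 2)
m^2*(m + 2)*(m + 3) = m^4 + 5*m^3 + 6*m^2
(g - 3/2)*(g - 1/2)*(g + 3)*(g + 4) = g^4 + 5*g^3 - 5*g^2/4 - 75*g/4 + 9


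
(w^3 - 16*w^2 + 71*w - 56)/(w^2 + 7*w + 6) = (w^3 - 16*w^2 + 71*w - 56)/(w^2 + 7*w + 6)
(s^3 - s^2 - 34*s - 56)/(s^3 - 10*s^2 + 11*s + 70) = (s + 4)/(s - 5)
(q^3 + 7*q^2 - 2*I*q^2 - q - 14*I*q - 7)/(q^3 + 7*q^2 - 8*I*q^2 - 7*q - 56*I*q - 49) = (q - I)/(q - 7*I)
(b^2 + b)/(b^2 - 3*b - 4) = b/(b - 4)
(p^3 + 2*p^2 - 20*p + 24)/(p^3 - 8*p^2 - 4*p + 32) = (p^2 + 4*p - 12)/(p^2 - 6*p - 16)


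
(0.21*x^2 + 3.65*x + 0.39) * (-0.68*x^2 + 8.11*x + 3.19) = -0.1428*x^4 - 0.7789*x^3 + 30.0062*x^2 + 14.8064*x + 1.2441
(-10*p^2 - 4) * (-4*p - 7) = 40*p^3 + 70*p^2 + 16*p + 28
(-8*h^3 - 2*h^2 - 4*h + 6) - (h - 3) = -8*h^3 - 2*h^2 - 5*h + 9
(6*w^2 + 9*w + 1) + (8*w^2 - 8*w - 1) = 14*w^2 + w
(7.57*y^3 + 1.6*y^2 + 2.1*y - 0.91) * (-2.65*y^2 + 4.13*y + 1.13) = -20.0605*y^5 + 27.0241*y^4 + 9.5971*y^3 + 12.8925*y^2 - 1.3853*y - 1.0283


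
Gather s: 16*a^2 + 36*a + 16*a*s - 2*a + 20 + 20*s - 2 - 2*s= 16*a^2 + 34*a + s*(16*a + 18) + 18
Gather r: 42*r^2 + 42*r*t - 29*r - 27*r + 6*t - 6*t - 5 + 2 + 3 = 42*r^2 + r*(42*t - 56)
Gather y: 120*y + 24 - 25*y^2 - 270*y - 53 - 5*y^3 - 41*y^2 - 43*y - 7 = -5*y^3 - 66*y^2 - 193*y - 36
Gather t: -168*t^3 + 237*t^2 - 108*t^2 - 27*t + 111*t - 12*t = -168*t^3 + 129*t^2 + 72*t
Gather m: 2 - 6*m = 2 - 6*m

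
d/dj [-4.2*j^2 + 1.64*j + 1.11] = 1.64 - 8.4*j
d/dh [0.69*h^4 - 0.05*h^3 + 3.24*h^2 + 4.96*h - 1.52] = 2.76*h^3 - 0.15*h^2 + 6.48*h + 4.96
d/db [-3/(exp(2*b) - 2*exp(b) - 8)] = 6*(exp(b) - 1)*exp(b)/(-exp(2*b) + 2*exp(b) + 8)^2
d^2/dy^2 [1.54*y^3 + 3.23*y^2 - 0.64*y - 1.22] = 9.24*y + 6.46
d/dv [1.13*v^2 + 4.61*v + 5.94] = 2.26*v + 4.61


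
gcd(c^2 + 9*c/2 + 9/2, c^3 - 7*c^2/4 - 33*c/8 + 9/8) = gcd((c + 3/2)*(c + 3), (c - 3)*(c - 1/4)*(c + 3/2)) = c + 3/2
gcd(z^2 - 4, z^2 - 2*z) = z - 2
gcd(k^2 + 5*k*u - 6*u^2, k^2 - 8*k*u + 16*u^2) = 1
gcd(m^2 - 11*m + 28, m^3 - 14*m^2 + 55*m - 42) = m - 7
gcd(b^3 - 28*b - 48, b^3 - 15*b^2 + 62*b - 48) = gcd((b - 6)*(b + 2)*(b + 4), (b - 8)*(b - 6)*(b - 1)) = b - 6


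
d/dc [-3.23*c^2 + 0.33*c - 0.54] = 0.33 - 6.46*c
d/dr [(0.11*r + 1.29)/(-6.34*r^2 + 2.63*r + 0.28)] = (0.6974*r^2 + 16.3572*r - 3.3619)/(40.1956*r^4 - 33.3484*r^3 + 3.3665*r^2 + 1.4728*r + 0.0784)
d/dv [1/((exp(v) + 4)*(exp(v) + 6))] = 2*(-exp(v) - 5)*exp(v)/(exp(4*v) + 20*exp(3*v) + 148*exp(2*v) + 480*exp(v) + 576)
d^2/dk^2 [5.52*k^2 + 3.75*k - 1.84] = 11.0400000000000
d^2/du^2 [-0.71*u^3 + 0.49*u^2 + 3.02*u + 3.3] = 0.98 - 4.26*u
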